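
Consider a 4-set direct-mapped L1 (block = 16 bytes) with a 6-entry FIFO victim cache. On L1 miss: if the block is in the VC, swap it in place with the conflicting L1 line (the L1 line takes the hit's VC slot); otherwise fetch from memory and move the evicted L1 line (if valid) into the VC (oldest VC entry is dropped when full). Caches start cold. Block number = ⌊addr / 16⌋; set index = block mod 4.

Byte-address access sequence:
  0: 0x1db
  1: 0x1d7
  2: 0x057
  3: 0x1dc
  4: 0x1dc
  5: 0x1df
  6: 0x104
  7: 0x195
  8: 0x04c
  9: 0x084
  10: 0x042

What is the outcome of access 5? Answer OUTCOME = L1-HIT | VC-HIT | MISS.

0: 0x1db (blk 29, set 1) → MISS  vc=[]
1: 0x1d7 (blk 29, set 1) → L1-HIT  vc=[]
2: 0x57 (blk 5, set 1) → MISS  vc=[29]
3: 0x1dc (blk 29, set 1) → VC-HIT  vc=[5]
4: 0x1dc (blk 29, set 1) → L1-HIT  vc=[5]
5: 0x1df (blk 29, set 1) → L1-HIT  vc=[5]
6: 0x104 (blk 16, set 0) → MISS  vc=[5]
7: 0x195 (blk 25, set 1) → MISS  vc=[5, 29]
8: 0x4c (blk 4, set 0) → MISS  vc=[5, 29, 16]
9: 0x84 (blk 8, set 0) → MISS  vc=[5, 29, 16, 4]
10: 0x42 (blk 4, set 0) → VC-HIT  vc=[5, 29, 16, 8]

OUTCOME = L1-HIT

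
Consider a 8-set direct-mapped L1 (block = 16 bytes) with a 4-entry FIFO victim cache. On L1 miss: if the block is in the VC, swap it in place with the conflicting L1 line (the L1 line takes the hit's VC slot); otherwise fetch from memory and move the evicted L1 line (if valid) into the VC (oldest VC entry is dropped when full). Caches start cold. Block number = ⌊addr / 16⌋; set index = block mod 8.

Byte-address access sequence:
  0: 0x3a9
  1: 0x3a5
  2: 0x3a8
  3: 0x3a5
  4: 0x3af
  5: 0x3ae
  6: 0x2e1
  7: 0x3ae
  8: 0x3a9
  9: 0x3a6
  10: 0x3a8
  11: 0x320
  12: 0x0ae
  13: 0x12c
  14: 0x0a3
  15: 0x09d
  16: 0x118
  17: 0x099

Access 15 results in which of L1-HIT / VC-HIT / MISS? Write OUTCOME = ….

#0 0x3a9→b58/s2 MISS; vc=[]
#1 0x3a5→b58/s2 L1-HIT; vc=[]
#2 0x3a8→b58/s2 L1-HIT; vc=[]
#3 0x3a5→b58/s2 L1-HIT; vc=[]
#4 0x3af→b58/s2 L1-HIT; vc=[]
#5 0x3ae→b58/s2 L1-HIT; vc=[]
#6 0x2e1→b46/s6 MISS; vc=[]
#7 0x3ae→b58/s2 L1-HIT; vc=[]
#8 0x3a9→b58/s2 L1-HIT; vc=[]
#9 0x3a6→b58/s2 L1-HIT; vc=[]
#10 0x3a8→b58/s2 L1-HIT; vc=[]
#11 0x320→b50/s2 MISS; vc=[58]
#12 0xae→b10/s2 MISS; vc=[58,50]
#13 0x12c→b18/s2 MISS; vc=[58,50,10]
#14 0xa3→b10/s2 VC-HIT; vc=[58,50,18]
#15 0x9d→b9/s1 MISS; vc=[58,50,18]
#16 0x118→b17/s1 MISS; vc=[58,50,18,9]
#17 0x99→b9/s1 VC-HIT; vc=[58,50,18,17]

OUTCOME = MISS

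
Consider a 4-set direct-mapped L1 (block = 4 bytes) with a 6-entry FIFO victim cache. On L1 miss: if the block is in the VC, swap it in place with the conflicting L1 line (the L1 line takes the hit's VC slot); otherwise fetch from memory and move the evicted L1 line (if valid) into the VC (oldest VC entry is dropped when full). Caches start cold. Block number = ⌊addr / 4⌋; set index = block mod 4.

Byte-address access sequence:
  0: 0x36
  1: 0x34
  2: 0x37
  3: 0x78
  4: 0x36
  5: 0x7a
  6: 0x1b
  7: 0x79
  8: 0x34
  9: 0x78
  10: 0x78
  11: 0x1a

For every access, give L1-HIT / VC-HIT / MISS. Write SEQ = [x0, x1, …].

SEQ = [MISS, L1-HIT, L1-HIT, MISS, L1-HIT, L1-HIT, MISS, VC-HIT, L1-HIT, L1-HIT, L1-HIT, VC-HIT]

0: 0x36 (blk 13, set 1) → MISS  vc=[]
1: 0x34 (blk 13, set 1) → L1-HIT  vc=[]
2: 0x37 (blk 13, set 1) → L1-HIT  vc=[]
3: 0x78 (blk 30, set 2) → MISS  vc=[]
4: 0x36 (blk 13, set 1) → L1-HIT  vc=[]
5: 0x7a (blk 30, set 2) → L1-HIT  vc=[]
6: 0x1b (blk 6, set 2) → MISS  vc=[30]
7: 0x79 (blk 30, set 2) → VC-HIT  vc=[6]
8: 0x34 (blk 13, set 1) → L1-HIT  vc=[6]
9: 0x78 (blk 30, set 2) → L1-HIT  vc=[6]
10: 0x78 (blk 30, set 2) → L1-HIT  vc=[6]
11: 0x1a (blk 6, set 2) → VC-HIT  vc=[30]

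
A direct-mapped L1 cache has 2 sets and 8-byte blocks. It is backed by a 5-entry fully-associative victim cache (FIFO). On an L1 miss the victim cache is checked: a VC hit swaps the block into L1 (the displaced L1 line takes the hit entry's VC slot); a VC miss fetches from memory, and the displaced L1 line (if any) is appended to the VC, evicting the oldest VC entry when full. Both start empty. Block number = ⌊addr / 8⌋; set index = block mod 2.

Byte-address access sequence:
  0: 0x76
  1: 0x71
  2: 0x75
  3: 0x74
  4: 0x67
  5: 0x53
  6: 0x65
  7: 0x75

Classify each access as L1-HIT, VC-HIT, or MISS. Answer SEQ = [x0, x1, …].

  [0] addr=0x76 blk=14 s=0: MISS | VC []
  [1] addr=0x71 blk=14 s=0: L1-HIT | VC []
  [2] addr=0x75 blk=14 s=0: L1-HIT | VC []
  [3] addr=0x74 blk=14 s=0: L1-HIT | VC []
  [4] addr=0x67 blk=12 s=0: MISS | VC [14]
  [5] addr=0x53 blk=10 s=0: MISS | VC [14, 12]
  [6] addr=0x65 blk=12 s=0: VC-HIT | VC [14, 10]
  [7] addr=0x75 blk=14 s=0: VC-HIT | VC [12, 10]

SEQ = [MISS, L1-HIT, L1-HIT, L1-HIT, MISS, MISS, VC-HIT, VC-HIT]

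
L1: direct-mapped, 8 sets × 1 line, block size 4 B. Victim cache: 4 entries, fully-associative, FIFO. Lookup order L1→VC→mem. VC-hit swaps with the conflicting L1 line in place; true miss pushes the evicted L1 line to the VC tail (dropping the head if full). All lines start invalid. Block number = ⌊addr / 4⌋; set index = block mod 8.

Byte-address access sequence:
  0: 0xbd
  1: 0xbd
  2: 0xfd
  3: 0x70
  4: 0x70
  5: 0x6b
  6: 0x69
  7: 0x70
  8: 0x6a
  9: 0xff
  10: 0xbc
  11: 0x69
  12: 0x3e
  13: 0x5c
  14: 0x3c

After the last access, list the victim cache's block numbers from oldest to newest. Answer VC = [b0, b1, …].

  [0] addr=0xbd blk=47 s=7: MISS | VC []
  [1] addr=0xbd blk=47 s=7: L1-HIT | VC []
  [2] addr=0xfd blk=63 s=7: MISS | VC [47]
  [3] addr=0x70 blk=28 s=4: MISS | VC [47]
  [4] addr=0x70 blk=28 s=4: L1-HIT | VC [47]
  [5] addr=0x6b blk=26 s=2: MISS | VC [47]
  [6] addr=0x69 blk=26 s=2: L1-HIT | VC [47]
  [7] addr=0x70 blk=28 s=4: L1-HIT | VC [47]
  [8] addr=0x6a blk=26 s=2: L1-HIT | VC [47]
  [9] addr=0xff blk=63 s=7: L1-HIT | VC [47]
  [10] addr=0xbc blk=47 s=7: VC-HIT | VC [63]
  [11] addr=0x69 blk=26 s=2: L1-HIT | VC [63]
  [12] addr=0x3e blk=15 s=7: MISS | VC [63, 47]
  [13] addr=0x5c blk=23 s=7: MISS | VC [63, 47, 15]
  [14] addr=0x3c blk=15 s=7: VC-HIT | VC [63, 47, 23]

VC = [63, 47, 23]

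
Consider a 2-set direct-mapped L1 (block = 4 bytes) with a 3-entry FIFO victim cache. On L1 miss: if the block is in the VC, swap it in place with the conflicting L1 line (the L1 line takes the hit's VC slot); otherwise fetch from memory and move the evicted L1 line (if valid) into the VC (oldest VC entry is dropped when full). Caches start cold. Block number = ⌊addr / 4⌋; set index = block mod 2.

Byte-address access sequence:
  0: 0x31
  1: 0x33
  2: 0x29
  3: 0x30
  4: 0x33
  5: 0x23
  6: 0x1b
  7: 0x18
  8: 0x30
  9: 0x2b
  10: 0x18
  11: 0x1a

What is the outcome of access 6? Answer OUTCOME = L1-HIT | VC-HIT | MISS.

#0 0x31→b12/s0 MISS; vc=[]
#1 0x33→b12/s0 L1-HIT; vc=[]
#2 0x29→b10/s0 MISS; vc=[12]
#3 0x30→b12/s0 VC-HIT; vc=[10]
#4 0x33→b12/s0 L1-HIT; vc=[10]
#5 0x23→b8/s0 MISS; vc=[10,12]
#6 0x1b→b6/s0 MISS; vc=[10,12,8]
#7 0x18→b6/s0 L1-HIT; vc=[10,12,8]
#8 0x30→b12/s0 VC-HIT; vc=[10,6,8]
#9 0x2b→b10/s0 VC-HIT; vc=[12,6,8]
#10 0x18→b6/s0 VC-HIT; vc=[12,10,8]
#11 0x1a→b6/s0 L1-HIT; vc=[12,10,8]

OUTCOME = MISS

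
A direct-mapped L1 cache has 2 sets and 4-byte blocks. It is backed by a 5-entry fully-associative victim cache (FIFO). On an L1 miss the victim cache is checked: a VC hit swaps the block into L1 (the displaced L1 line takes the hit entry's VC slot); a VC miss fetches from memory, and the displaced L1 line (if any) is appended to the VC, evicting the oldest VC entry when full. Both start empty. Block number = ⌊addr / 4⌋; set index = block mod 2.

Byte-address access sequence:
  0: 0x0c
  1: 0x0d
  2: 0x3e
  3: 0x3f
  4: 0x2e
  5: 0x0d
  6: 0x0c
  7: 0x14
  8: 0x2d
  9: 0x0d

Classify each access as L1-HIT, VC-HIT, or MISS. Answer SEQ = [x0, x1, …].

  [0] addr=0xc blk=3 s=1: MISS | VC []
  [1] addr=0xd blk=3 s=1: L1-HIT | VC []
  [2] addr=0x3e blk=15 s=1: MISS | VC [3]
  [3] addr=0x3f blk=15 s=1: L1-HIT | VC [3]
  [4] addr=0x2e blk=11 s=1: MISS | VC [3, 15]
  [5] addr=0xd blk=3 s=1: VC-HIT | VC [11, 15]
  [6] addr=0xc blk=3 s=1: L1-HIT | VC [11, 15]
  [7] addr=0x14 blk=5 s=1: MISS | VC [11, 15, 3]
  [8] addr=0x2d blk=11 s=1: VC-HIT | VC [5, 15, 3]
  [9] addr=0xd blk=3 s=1: VC-HIT | VC [5, 15, 11]

SEQ = [MISS, L1-HIT, MISS, L1-HIT, MISS, VC-HIT, L1-HIT, MISS, VC-HIT, VC-HIT]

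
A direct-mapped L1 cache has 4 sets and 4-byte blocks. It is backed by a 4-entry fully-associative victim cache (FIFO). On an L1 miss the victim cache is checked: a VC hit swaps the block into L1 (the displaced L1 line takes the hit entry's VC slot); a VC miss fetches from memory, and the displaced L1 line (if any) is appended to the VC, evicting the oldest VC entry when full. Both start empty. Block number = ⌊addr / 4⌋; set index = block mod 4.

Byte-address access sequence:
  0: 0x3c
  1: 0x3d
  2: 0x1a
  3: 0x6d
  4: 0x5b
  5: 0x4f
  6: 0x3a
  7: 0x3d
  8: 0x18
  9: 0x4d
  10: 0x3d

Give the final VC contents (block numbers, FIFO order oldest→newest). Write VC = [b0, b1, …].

0: 0x3c (blk 15, set 3) → MISS  vc=[]
1: 0x3d (blk 15, set 3) → L1-HIT  vc=[]
2: 0x1a (blk 6, set 2) → MISS  vc=[]
3: 0x6d (blk 27, set 3) → MISS  vc=[15]
4: 0x5b (blk 22, set 2) → MISS  vc=[15, 6]
5: 0x4f (blk 19, set 3) → MISS  vc=[15, 6, 27]
6: 0x3a (blk 14, set 2) → MISS  vc=[15, 6, 27, 22]
7: 0x3d (blk 15, set 3) → VC-HIT  vc=[19, 6, 27, 22]
8: 0x18 (blk 6, set 2) → VC-HIT  vc=[19, 14, 27, 22]
9: 0x4d (blk 19, set 3) → VC-HIT  vc=[15, 14, 27, 22]
10: 0x3d (blk 15, set 3) → VC-HIT  vc=[19, 14, 27, 22]

VC = [19, 14, 27, 22]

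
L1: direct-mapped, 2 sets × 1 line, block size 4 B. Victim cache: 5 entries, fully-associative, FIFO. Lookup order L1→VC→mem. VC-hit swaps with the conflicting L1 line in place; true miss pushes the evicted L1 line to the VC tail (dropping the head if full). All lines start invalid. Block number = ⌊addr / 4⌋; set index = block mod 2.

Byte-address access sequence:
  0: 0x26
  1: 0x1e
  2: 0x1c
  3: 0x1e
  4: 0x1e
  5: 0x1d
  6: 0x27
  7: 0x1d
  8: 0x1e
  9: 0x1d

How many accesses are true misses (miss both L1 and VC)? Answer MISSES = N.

#0 0x26→b9/s1 MISS; vc=[]
#1 0x1e→b7/s1 MISS; vc=[9]
#2 0x1c→b7/s1 L1-HIT; vc=[9]
#3 0x1e→b7/s1 L1-HIT; vc=[9]
#4 0x1e→b7/s1 L1-HIT; vc=[9]
#5 0x1d→b7/s1 L1-HIT; vc=[9]
#6 0x27→b9/s1 VC-HIT; vc=[7]
#7 0x1d→b7/s1 VC-HIT; vc=[9]
#8 0x1e→b7/s1 L1-HIT; vc=[9]
#9 0x1d→b7/s1 L1-HIT; vc=[9]

MISSES = 2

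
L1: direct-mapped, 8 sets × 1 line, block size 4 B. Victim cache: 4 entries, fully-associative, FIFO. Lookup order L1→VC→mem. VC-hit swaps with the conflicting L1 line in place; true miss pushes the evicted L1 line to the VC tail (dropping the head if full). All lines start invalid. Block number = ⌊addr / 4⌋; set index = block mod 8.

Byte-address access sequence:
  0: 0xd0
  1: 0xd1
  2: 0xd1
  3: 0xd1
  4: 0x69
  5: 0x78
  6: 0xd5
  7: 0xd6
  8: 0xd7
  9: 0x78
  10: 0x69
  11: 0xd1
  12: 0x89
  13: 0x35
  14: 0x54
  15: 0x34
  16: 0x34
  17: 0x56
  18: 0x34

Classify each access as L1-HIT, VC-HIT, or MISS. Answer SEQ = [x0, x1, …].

SEQ = [MISS, L1-HIT, L1-HIT, L1-HIT, MISS, MISS, MISS, L1-HIT, L1-HIT, L1-HIT, L1-HIT, L1-HIT, MISS, MISS, MISS, VC-HIT, L1-HIT, VC-HIT, VC-HIT]

#0 0xd0→b52/s4 MISS; vc=[]
#1 0xd1→b52/s4 L1-HIT; vc=[]
#2 0xd1→b52/s4 L1-HIT; vc=[]
#3 0xd1→b52/s4 L1-HIT; vc=[]
#4 0x69→b26/s2 MISS; vc=[]
#5 0x78→b30/s6 MISS; vc=[]
#6 0xd5→b53/s5 MISS; vc=[]
#7 0xd6→b53/s5 L1-HIT; vc=[]
#8 0xd7→b53/s5 L1-HIT; vc=[]
#9 0x78→b30/s6 L1-HIT; vc=[]
#10 0x69→b26/s2 L1-HIT; vc=[]
#11 0xd1→b52/s4 L1-HIT; vc=[]
#12 0x89→b34/s2 MISS; vc=[26]
#13 0x35→b13/s5 MISS; vc=[26,53]
#14 0x54→b21/s5 MISS; vc=[26,53,13]
#15 0x34→b13/s5 VC-HIT; vc=[26,53,21]
#16 0x34→b13/s5 L1-HIT; vc=[26,53,21]
#17 0x56→b21/s5 VC-HIT; vc=[26,53,13]
#18 0x34→b13/s5 VC-HIT; vc=[26,53,21]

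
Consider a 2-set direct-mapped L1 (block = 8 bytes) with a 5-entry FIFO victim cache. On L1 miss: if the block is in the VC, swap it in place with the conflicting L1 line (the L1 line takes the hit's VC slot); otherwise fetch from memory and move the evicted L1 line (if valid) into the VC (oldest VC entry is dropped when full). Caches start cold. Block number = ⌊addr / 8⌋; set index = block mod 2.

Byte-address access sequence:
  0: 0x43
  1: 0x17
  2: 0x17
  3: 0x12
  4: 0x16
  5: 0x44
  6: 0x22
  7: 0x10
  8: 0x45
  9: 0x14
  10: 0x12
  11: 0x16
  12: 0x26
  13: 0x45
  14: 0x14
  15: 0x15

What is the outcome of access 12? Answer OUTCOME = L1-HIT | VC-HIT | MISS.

OUTCOME = VC-HIT

  [0] addr=0x43 blk=8 s=0: MISS | VC []
  [1] addr=0x17 blk=2 s=0: MISS | VC [8]
  [2] addr=0x17 blk=2 s=0: L1-HIT | VC [8]
  [3] addr=0x12 blk=2 s=0: L1-HIT | VC [8]
  [4] addr=0x16 blk=2 s=0: L1-HIT | VC [8]
  [5] addr=0x44 blk=8 s=0: VC-HIT | VC [2]
  [6] addr=0x22 blk=4 s=0: MISS | VC [2, 8]
  [7] addr=0x10 blk=2 s=0: VC-HIT | VC [4, 8]
  [8] addr=0x45 blk=8 s=0: VC-HIT | VC [4, 2]
  [9] addr=0x14 blk=2 s=0: VC-HIT | VC [4, 8]
  [10] addr=0x12 blk=2 s=0: L1-HIT | VC [4, 8]
  [11] addr=0x16 blk=2 s=0: L1-HIT | VC [4, 8]
  [12] addr=0x26 blk=4 s=0: VC-HIT | VC [2, 8]
  [13] addr=0x45 blk=8 s=0: VC-HIT | VC [2, 4]
  [14] addr=0x14 blk=2 s=0: VC-HIT | VC [8, 4]
  [15] addr=0x15 blk=2 s=0: L1-HIT | VC [8, 4]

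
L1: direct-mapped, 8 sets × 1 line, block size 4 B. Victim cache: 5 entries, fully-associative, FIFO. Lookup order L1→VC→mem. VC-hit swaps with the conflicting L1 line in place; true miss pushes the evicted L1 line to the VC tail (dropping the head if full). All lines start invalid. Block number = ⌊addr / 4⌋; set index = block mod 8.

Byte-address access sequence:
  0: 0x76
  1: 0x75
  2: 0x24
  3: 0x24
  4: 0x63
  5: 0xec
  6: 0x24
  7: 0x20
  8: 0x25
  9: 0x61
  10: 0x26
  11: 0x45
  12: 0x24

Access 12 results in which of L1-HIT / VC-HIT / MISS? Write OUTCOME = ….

OUTCOME = VC-HIT

0: 0x76 (blk 29, set 5) → MISS  vc=[]
1: 0x75 (blk 29, set 5) → L1-HIT  vc=[]
2: 0x24 (blk 9, set 1) → MISS  vc=[]
3: 0x24 (blk 9, set 1) → L1-HIT  vc=[]
4: 0x63 (blk 24, set 0) → MISS  vc=[]
5: 0xec (blk 59, set 3) → MISS  vc=[]
6: 0x24 (blk 9, set 1) → L1-HIT  vc=[]
7: 0x20 (blk 8, set 0) → MISS  vc=[24]
8: 0x25 (blk 9, set 1) → L1-HIT  vc=[24]
9: 0x61 (blk 24, set 0) → VC-HIT  vc=[8]
10: 0x26 (blk 9, set 1) → L1-HIT  vc=[8]
11: 0x45 (blk 17, set 1) → MISS  vc=[8, 9]
12: 0x24 (blk 9, set 1) → VC-HIT  vc=[8, 17]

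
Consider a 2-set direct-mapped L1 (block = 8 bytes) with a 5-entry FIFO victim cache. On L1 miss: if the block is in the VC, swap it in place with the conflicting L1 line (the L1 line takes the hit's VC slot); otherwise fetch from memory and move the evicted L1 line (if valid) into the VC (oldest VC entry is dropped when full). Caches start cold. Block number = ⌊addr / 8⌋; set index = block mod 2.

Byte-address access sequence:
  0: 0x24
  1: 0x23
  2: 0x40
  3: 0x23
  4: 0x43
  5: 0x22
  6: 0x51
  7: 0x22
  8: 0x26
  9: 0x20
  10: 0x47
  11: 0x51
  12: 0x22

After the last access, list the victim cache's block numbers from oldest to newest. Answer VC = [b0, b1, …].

VC = [10, 8]

#0 0x24→b4/s0 MISS; vc=[]
#1 0x23→b4/s0 L1-HIT; vc=[]
#2 0x40→b8/s0 MISS; vc=[4]
#3 0x23→b4/s0 VC-HIT; vc=[8]
#4 0x43→b8/s0 VC-HIT; vc=[4]
#5 0x22→b4/s0 VC-HIT; vc=[8]
#6 0x51→b10/s0 MISS; vc=[8,4]
#7 0x22→b4/s0 VC-HIT; vc=[8,10]
#8 0x26→b4/s0 L1-HIT; vc=[8,10]
#9 0x20→b4/s0 L1-HIT; vc=[8,10]
#10 0x47→b8/s0 VC-HIT; vc=[4,10]
#11 0x51→b10/s0 VC-HIT; vc=[4,8]
#12 0x22→b4/s0 VC-HIT; vc=[10,8]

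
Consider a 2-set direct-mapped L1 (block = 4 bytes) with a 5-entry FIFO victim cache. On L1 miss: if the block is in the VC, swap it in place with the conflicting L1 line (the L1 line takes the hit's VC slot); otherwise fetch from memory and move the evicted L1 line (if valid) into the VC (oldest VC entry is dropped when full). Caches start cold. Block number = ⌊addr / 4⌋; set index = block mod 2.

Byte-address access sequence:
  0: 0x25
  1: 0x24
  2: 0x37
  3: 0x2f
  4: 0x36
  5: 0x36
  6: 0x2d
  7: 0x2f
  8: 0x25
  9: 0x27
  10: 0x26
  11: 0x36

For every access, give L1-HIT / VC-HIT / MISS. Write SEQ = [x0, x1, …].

0: 0x25 (blk 9, set 1) → MISS  vc=[]
1: 0x24 (blk 9, set 1) → L1-HIT  vc=[]
2: 0x37 (blk 13, set 1) → MISS  vc=[9]
3: 0x2f (blk 11, set 1) → MISS  vc=[9, 13]
4: 0x36 (blk 13, set 1) → VC-HIT  vc=[9, 11]
5: 0x36 (blk 13, set 1) → L1-HIT  vc=[9, 11]
6: 0x2d (blk 11, set 1) → VC-HIT  vc=[9, 13]
7: 0x2f (blk 11, set 1) → L1-HIT  vc=[9, 13]
8: 0x25 (blk 9, set 1) → VC-HIT  vc=[11, 13]
9: 0x27 (blk 9, set 1) → L1-HIT  vc=[11, 13]
10: 0x26 (blk 9, set 1) → L1-HIT  vc=[11, 13]
11: 0x36 (blk 13, set 1) → VC-HIT  vc=[11, 9]

SEQ = [MISS, L1-HIT, MISS, MISS, VC-HIT, L1-HIT, VC-HIT, L1-HIT, VC-HIT, L1-HIT, L1-HIT, VC-HIT]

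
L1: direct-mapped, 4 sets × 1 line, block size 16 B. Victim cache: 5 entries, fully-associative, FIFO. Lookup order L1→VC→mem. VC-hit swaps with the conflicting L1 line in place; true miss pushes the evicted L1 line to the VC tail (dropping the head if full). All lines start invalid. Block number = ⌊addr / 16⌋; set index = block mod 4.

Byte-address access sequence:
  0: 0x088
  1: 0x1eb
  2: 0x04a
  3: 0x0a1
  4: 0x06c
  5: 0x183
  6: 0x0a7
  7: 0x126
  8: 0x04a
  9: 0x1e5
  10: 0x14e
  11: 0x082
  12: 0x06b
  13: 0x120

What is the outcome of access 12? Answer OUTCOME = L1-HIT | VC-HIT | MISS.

0: 0x88 (blk 8, set 0) → MISS  vc=[]
1: 0x1eb (blk 30, set 2) → MISS  vc=[]
2: 0x4a (blk 4, set 0) → MISS  vc=[8]
3: 0xa1 (blk 10, set 2) → MISS  vc=[8, 30]
4: 0x6c (blk 6, set 2) → MISS  vc=[8, 30, 10]
5: 0x183 (blk 24, set 0) → MISS  vc=[8, 30, 10, 4]
6: 0xa7 (blk 10, set 2) → VC-HIT  vc=[8, 30, 6, 4]
7: 0x126 (blk 18, set 2) → MISS  vc=[8, 30, 6, 4, 10]
8: 0x4a (blk 4, set 0) → VC-HIT  vc=[8, 30, 6, 24, 10]
9: 0x1e5 (blk 30, set 2) → VC-HIT  vc=[8, 18, 6, 24, 10]
10: 0x14e (blk 20, set 0) → MISS  vc=[18, 6, 24, 10, 4]
11: 0x82 (blk 8, set 0) → MISS  vc=[6, 24, 10, 4, 20]
12: 0x6b (blk 6, set 2) → VC-HIT  vc=[30, 24, 10, 4, 20]
13: 0x120 (blk 18, set 2) → MISS  vc=[24, 10, 4, 20, 6]

OUTCOME = VC-HIT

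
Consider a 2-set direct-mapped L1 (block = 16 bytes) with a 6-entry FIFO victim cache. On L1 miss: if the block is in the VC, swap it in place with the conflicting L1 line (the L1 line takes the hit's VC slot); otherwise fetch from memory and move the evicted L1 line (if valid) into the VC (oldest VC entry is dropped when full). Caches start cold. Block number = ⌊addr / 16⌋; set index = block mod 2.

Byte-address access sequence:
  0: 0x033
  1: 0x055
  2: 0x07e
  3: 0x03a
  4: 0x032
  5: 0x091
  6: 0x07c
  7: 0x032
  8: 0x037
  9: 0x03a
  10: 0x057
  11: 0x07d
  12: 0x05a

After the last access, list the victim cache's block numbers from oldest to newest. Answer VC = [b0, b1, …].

#0 0x33→b3/s1 MISS; vc=[]
#1 0x55→b5/s1 MISS; vc=[3]
#2 0x7e→b7/s1 MISS; vc=[3,5]
#3 0x3a→b3/s1 VC-HIT; vc=[7,5]
#4 0x32→b3/s1 L1-HIT; vc=[7,5]
#5 0x91→b9/s1 MISS; vc=[7,5,3]
#6 0x7c→b7/s1 VC-HIT; vc=[9,5,3]
#7 0x32→b3/s1 VC-HIT; vc=[9,5,7]
#8 0x37→b3/s1 L1-HIT; vc=[9,5,7]
#9 0x3a→b3/s1 L1-HIT; vc=[9,5,7]
#10 0x57→b5/s1 VC-HIT; vc=[9,3,7]
#11 0x7d→b7/s1 VC-HIT; vc=[9,3,5]
#12 0x5a→b5/s1 VC-HIT; vc=[9,3,7]

VC = [9, 3, 7]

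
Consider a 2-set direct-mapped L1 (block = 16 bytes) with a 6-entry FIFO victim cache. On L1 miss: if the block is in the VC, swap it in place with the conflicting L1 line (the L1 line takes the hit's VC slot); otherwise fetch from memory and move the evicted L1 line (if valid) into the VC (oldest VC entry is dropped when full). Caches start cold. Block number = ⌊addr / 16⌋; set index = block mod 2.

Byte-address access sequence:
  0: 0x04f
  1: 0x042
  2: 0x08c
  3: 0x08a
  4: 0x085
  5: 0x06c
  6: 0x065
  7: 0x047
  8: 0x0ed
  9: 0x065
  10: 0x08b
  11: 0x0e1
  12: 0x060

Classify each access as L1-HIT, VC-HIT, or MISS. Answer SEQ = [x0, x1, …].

#0 0x4f→b4/s0 MISS; vc=[]
#1 0x42→b4/s0 L1-HIT; vc=[]
#2 0x8c→b8/s0 MISS; vc=[4]
#3 0x8a→b8/s0 L1-HIT; vc=[4]
#4 0x85→b8/s0 L1-HIT; vc=[4]
#5 0x6c→b6/s0 MISS; vc=[4,8]
#6 0x65→b6/s0 L1-HIT; vc=[4,8]
#7 0x47→b4/s0 VC-HIT; vc=[6,8]
#8 0xed→b14/s0 MISS; vc=[6,8,4]
#9 0x65→b6/s0 VC-HIT; vc=[14,8,4]
#10 0x8b→b8/s0 VC-HIT; vc=[14,6,4]
#11 0xe1→b14/s0 VC-HIT; vc=[8,6,4]
#12 0x60→b6/s0 VC-HIT; vc=[8,14,4]

SEQ = [MISS, L1-HIT, MISS, L1-HIT, L1-HIT, MISS, L1-HIT, VC-HIT, MISS, VC-HIT, VC-HIT, VC-HIT, VC-HIT]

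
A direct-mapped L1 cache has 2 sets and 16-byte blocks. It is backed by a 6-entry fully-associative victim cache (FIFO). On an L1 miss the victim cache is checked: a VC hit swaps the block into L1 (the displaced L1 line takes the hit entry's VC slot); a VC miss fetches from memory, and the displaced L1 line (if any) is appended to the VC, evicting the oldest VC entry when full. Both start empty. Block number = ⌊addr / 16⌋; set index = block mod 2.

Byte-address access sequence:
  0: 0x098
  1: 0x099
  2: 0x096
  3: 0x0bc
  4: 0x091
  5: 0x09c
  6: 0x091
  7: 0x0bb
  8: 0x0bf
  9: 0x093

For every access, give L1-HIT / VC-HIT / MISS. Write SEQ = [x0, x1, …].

SEQ = [MISS, L1-HIT, L1-HIT, MISS, VC-HIT, L1-HIT, L1-HIT, VC-HIT, L1-HIT, VC-HIT]

0: 0x98 (blk 9, set 1) → MISS  vc=[]
1: 0x99 (blk 9, set 1) → L1-HIT  vc=[]
2: 0x96 (blk 9, set 1) → L1-HIT  vc=[]
3: 0xbc (blk 11, set 1) → MISS  vc=[9]
4: 0x91 (blk 9, set 1) → VC-HIT  vc=[11]
5: 0x9c (blk 9, set 1) → L1-HIT  vc=[11]
6: 0x91 (blk 9, set 1) → L1-HIT  vc=[11]
7: 0xbb (blk 11, set 1) → VC-HIT  vc=[9]
8: 0xbf (blk 11, set 1) → L1-HIT  vc=[9]
9: 0x93 (blk 9, set 1) → VC-HIT  vc=[11]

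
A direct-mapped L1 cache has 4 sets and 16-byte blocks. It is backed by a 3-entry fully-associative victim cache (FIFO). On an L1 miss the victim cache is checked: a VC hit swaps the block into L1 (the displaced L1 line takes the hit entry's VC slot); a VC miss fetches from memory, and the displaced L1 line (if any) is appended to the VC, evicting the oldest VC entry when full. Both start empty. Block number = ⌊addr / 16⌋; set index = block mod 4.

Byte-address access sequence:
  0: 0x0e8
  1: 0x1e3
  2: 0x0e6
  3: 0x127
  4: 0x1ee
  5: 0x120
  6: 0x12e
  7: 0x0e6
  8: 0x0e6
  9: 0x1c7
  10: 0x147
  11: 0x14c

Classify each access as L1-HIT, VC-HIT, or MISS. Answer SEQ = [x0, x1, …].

SEQ = [MISS, MISS, VC-HIT, MISS, VC-HIT, VC-HIT, L1-HIT, VC-HIT, L1-HIT, MISS, MISS, L1-HIT]

0: 0xe8 (blk 14, set 2) → MISS  vc=[]
1: 0x1e3 (blk 30, set 2) → MISS  vc=[14]
2: 0xe6 (blk 14, set 2) → VC-HIT  vc=[30]
3: 0x127 (blk 18, set 2) → MISS  vc=[30, 14]
4: 0x1ee (blk 30, set 2) → VC-HIT  vc=[18, 14]
5: 0x120 (blk 18, set 2) → VC-HIT  vc=[30, 14]
6: 0x12e (blk 18, set 2) → L1-HIT  vc=[30, 14]
7: 0xe6 (blk 14, set 2) → VC-HIT  vc=[30, 18]
8: 0xe6 (blk 14, set 2) → L1-HIT  vc=[30, 18]
9: 0x1c7 (blk 28, set 0) → MISS  vc=[30, 18]
10: 0x147 (blk 20, set 0) → MISS  vc=[30, 18, 28]
11: 0x14c (blk 20, set 0) → L1-HIT  vc=[30, 18, 28]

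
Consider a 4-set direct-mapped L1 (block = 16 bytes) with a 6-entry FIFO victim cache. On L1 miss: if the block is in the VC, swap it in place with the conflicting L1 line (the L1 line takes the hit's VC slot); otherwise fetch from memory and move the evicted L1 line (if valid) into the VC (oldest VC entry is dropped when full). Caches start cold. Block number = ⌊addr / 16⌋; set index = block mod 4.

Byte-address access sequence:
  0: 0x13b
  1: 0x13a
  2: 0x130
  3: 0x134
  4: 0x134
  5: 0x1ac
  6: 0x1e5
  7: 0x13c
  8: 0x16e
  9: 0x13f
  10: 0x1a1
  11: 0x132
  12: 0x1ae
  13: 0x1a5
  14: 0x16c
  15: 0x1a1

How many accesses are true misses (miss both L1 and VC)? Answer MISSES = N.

MISSES = 4

  [0] addr=0x13b blk=19 s=3: MISS | VC []
  [1] addr=0x13a blk=19 s=3: L1-HIT | VC []
  [2] addr=0x130 blk=19 s=3: L1-HIT | VC []
  [3] addr=0x134 blk=19 s=3: L1-HIT | VC []
  [4] addr=0x134 blk=19 s=3: L1-HIT | VC []
  [5] addr=0x1ac blk=26 s=2: MISS | VC []
  [6] addr=0x1e5 blk=30 s=2: MISS | VC [26]
  [7] addr=0x13c blk=19 s=3: L1-HIT | VC [26]
  [8] addr=0x16e blk=22 s=2: MISS | VC [26, 30]
  [9] addr=0x13f blk=19 s=3: L1-HIT | VC [26, 30]
  [10] addr=0x1a1 blk=26 s=2: VC-HIT | VC [22, 30]
  [11] addr=0x132 blk=19 s=3: L1-HIT | VC [22, 30]
  [12] addr=0x1ae blk=26 s=2: L1-HIT | VC [22, 30]
  [13] addr=0x1a5 blk=26 s=2: L1-HIT | VC [22, 30]
  [14] addr=0x16c blk=22 s=2: VC-HIT | VC [26, 30]
  [15] addr=0x1a1 blk=26 s=2: VC-HIT | VC [22, 30]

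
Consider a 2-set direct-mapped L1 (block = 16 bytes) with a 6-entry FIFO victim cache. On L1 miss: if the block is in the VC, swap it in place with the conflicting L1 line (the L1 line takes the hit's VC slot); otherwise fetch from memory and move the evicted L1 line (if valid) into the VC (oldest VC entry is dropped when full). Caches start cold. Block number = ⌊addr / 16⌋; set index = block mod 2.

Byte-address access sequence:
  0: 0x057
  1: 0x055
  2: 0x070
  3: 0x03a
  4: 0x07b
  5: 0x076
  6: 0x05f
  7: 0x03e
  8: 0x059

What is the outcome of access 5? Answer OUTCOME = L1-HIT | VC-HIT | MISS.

#0 0x57→b5/s1 MISS; vc=[]
#1 0x55→b5/s1 L1-HIT; vc=[]
#2 0x70→b7/s1 MISS; vc=[5]
#3 0x3a→b3/s1 MISS; vc=[5,7]
#4 0x7b→b7/s1 VC-HIT; vc=[5,3]
#5 0x76→b7/s1 L1-HIT; vc=[5,3]
#6 0x5f→b5/s1 VC-HIT; vc=[7,3]
#7 0x3e→b3/s1 VC-HIT; vc=[7,5]
#8 0x59→b5/s1 VC-HIT; vc=[7,3]

OUTCOME = L1-HIT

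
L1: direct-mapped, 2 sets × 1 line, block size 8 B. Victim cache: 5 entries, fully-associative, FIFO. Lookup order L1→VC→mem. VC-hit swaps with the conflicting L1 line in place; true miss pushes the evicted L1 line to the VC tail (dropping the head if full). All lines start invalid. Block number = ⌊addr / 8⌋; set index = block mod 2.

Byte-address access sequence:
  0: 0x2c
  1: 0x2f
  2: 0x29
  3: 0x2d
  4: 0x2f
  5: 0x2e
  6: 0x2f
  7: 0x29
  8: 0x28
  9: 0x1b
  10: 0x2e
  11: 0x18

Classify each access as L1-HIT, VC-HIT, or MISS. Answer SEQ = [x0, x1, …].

0: 0x2c (blk 5, set 1) → MISS  vc=[]
1: 0x2f (blk 5, set 1) → L1-HIT  vc=[]
2: 0x29 (blk 5, set 1) → L1-HIT  vc=[]
3: 0x2d (blk 5, set 1) → L1-HIT  vc=[]
4: 0x2f (blk 5, set 1) → L1-HIT  vc=[]
5: 0x2e (blk 5, set 1) → L1-HIT  vc=[]
6: 0x2f (blk 5, set 1) → L1-HIT  vc=[]
7: 0x29 (blk 5, set 1) → L1-HIT  vc=[]
8: 0x28 (blk 5, set 1) → L1-HIT  vc=[]
9: 0x1b (blk 3, set 1) → MISS  vc=[5]
10: 0x2e (blk 5, set 1) → VC-HIT  vc=[3]
11: 0x18 (blk 3, set 1) → VC-HIT  vc=[5]

SEQ = [MISS, L1-HIT, L1-HIT, L1-HIT, L1-HIT, L1-HIT, L1-HIT, L1-HIT, L1-HIT, MISS, VC-HIT, VC-HIT]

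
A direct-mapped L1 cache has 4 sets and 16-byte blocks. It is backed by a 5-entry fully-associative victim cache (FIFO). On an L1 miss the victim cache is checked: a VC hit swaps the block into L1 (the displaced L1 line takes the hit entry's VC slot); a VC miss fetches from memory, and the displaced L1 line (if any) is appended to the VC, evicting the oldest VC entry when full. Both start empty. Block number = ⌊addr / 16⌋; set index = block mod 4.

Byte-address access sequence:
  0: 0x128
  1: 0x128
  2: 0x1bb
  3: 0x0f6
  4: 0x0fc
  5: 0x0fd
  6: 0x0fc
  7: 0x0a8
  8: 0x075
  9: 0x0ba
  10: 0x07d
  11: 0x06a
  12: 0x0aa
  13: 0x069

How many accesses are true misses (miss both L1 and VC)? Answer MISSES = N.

MISSES = 7

  [0] addr=0x128 blk=18 s=2: MISS | VC []
  [1] addr=0x128 blk=18 s=2: L1-HIT | VC []
  [2] addr=0x1bb blk=27 s=3: MISS | VC []
  [3] addr=0xf6 blk=15 s=3: MISS | VC [27]
  [4] addr=0xfc blk=15 s=3: L1-HIT | VC [27]
  [5] addr=0xfd blk=15 s=3: L1-HIT | VC [27]
  [6] addr=0xfc blk=15 s=3: L1-HIT | VC [27]
  [7] addr=0xa8 blk=10 s=2: MISS | VC [27, 18]
  [8] addr=0x75 blk=7 s=3: MISS | VC [27, 18, 15]
  [9] addr=0xba blk=11 s=3: MISS | VC [27, 18, 15, 7]
  [10] addr=0x7d blk=7 s=3: VC-HIT | VC [27, 18, 15, 11]
  [11] addr=0x6a blk=6 s=2: MISS | VC [27, 18, 15, 11, 10]
  [12] addr=0xaa blk=10 s=2: VC-HIT | VC [27, 18, 15, 11, 6]
  [13] addr=0x69 blk=6 s=2: VC-HIT | VC [27, 18, 15, 11, 10]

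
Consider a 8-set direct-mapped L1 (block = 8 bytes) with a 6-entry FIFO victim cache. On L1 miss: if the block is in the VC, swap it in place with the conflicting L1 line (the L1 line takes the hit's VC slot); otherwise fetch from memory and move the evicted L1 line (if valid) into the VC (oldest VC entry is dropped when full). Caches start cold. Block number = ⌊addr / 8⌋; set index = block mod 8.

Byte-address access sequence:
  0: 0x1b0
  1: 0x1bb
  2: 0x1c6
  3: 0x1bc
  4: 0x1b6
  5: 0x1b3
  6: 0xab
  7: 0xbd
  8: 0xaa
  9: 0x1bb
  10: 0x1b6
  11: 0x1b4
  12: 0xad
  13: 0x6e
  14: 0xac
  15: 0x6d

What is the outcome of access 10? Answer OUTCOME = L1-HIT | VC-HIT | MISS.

OUTCOME = L1-HIT

#0 0x1b0→b54/s6 MISS; vc=[]
#1 0x1bb→b55/s7 MISS; vc=[]
#2 0x1c6→b56/s0 MISS; vc=[]
#3 0x1bc→b55/s7 L1-HIT; vc=[]
#4 0x1b6→b54/s6 L1-HIT; vc=[]
#5 0x1b3→b54/s6 L1-HIT; vc=[]
#6 0xab→b21/s5 MISS; vc=[]
#7 0xbd→b23/s7 MISS; vc=[55]
#8 0xaa→b21/s5 L1-HIT; vc=[55]
#9 0x1bb→b55/s7 VC-HIT; vc=[23]
#10 0x1b6→b54/s6 L1-HIT; vc=[23]
#11 0x1b4→b54/s6 L1-HIT; vc=[23]
#12 0xad→b21/s5 L1-HIT; vc=[23]
#13 0x6e→b13/s5 MISS; vc=[23,21]
#14 0xac→b21/s5 VC-HIT; vc=[23,13]
#15 0x6d→b13/s5 VC-HIT; vc=[23,21]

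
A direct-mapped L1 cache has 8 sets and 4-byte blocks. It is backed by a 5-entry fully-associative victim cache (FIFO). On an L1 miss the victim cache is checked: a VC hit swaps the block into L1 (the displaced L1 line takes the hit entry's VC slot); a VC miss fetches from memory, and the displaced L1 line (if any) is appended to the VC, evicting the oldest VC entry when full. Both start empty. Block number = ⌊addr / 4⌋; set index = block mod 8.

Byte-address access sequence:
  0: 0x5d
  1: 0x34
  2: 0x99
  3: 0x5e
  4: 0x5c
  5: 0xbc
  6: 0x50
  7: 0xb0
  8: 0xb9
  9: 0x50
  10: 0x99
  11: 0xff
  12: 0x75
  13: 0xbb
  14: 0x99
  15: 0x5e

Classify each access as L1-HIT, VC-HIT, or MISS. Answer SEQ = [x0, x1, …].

0: 0x5d (blk 23, set 7) → MISS  vc=[]
1: 0x34 (blk 13, set 5) → MISS  vc=[]
2: 0x99 (blk 38, set 6) → MISS  vc=[]
3: 0x5e (blk 23, set 7) → L1-HIT  vc=[]
4: 0x5c (blk 23, set 7) → L1-HIT  vc=[]
5: 0xbc (blk 47, set 7) → MISS  vc=[23]
6: 0x50 (blk 20, set 4) → MISS  vc=[23]
7: 0xb0 (blk 44, set 4) → MISS  vc=[23, 20]
8: 0xb9 (blk 46, set 6) → MISS  vc=[23, 20, 38]
9: 0x50 (blk 20, set 4) → VC-HIT  vc=[23, 44, 38]
10: 0x99 (blk 38, set 6) → VC-HIT  vc=[23, 44, 46]
11: 0xff (blk 63, set 7) → MISS  vc=[23, 44, 46, 47]
12: 0x75 (blk 29, set 5) → MISS  vc=[23, 44, 46, 47, 13]
13: 0xbb (blk 46, set 6) → VC-HIT  vc=[23, 44, 38, 47, 13]
14: 0x99 (blk 38, set 6) → VC-HIT  vc=[23, 44, 46, 47, 13]
15: 0x5e (blk 23, set 7) → VC-HIT  vc=[63, 44, 46, 47, 13]

SEQ = [MISS, MISS, MISS, L1-HIT, L1-HIT, MISS, MISS, MISS, MISS, VC-HIT, VC-HIT, MISS, MISS, VC-HIT, VC-HIT, VC-HIT]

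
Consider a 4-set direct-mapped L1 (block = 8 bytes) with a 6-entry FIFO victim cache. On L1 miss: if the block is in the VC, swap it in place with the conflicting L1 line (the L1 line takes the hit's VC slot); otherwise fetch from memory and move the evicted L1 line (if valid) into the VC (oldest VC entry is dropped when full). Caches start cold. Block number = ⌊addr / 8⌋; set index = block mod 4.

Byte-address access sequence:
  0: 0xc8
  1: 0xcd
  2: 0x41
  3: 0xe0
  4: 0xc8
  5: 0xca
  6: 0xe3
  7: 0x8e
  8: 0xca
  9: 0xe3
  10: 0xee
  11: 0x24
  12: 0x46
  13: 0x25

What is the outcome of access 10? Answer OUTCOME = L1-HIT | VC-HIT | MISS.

  [0] addr=0xc8 blk=25 s=1: MISS | VC []
  [1] addr=0xcd blk=25 s=1: L1-HIT | VC []
  [2] addr=0x41 blk=8 s=0: MISS | VC []
  [3] addr=0xe0 blk=28 s=0: MISS | VC [8]
  [4] addr=0xc8 blk=25 s=1: L1-HIT | VC [8]
  [5] addr=0xca blk=25 s=1: L1-HIT | VC [8]
  [6] addr=0xe3 blk=28 s=0: L1-HIT | VC [8]
  [7] addr=0x8e blk=17 s=1: MISS | VC [8, 25]
  [8] addr=0xca blk=25 s=1: VC-HIT | VC [8, 17]
  [9] addr=0xe3 blk=28 s=0: L1-HIT | VC [8, 17]
  [10] addr=0xee blk=29 s=1: MISS | VC [8, 17, 25]
  [11] addr=0x24 blk=4 s=0: MISS | VC [8, 17, 25, 28]
  [12] addr=0x46 blk=8 s=0: VC-HIT | VC [4, 17, 25, 28]
  [13] addr=0x25 blk=4 s=0: VC-HIT | VC [8, 17, 25, 28]

OUTCOME = MISS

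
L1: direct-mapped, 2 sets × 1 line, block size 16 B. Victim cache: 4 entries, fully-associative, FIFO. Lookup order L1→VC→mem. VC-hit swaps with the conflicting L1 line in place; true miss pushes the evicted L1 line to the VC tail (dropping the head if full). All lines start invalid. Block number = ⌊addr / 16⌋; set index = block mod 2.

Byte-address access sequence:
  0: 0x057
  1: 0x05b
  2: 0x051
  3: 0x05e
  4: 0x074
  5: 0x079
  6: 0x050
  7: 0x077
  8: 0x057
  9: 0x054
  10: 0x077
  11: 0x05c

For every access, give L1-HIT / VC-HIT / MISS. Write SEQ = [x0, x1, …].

  [0] addr=0x57 blk=5 s=1: MISS | VC []
  [1] addr=0x5b blk=5 s=1: L1-HIT | VC []
  [2] addr=0x51 blk=5 s=1: L1-HIT | VC []
  [3] addr=0x5e blk=5 s=1: L1-HIT | VC []
  [4] addr=0x74 blk=7 s=1: MISS | VC [5]
  [5] addr=0x79 blk=7 s=1: L1-HIT | VC [5]
  [6] addr=0x50 blk=5 s=1: VC-HIT | VC [7]
  [7] addr=0x77 blk=7 s=1: VC-HIT | VC [5]
  [8] addr=0x57 blk=5 s=1: VC-HIT | VC [7]
  [9] addr=0x54 blk=5 s=1: L1-HIT | VC [7]
  [10] addr=0x77 blk=7 s=1: VC-HIT | VC [5]
  [11] addr=0x5c blk=5 s=1: VC-HIT | VC [7]

SEQ = [MISS, L1-HIT, L1-HIT, L1-HIT, MISS, L1-HIT, VC-HIT, VC-HIT, VC-HIT, L1-HIT, VC-HIT, VC-HIT]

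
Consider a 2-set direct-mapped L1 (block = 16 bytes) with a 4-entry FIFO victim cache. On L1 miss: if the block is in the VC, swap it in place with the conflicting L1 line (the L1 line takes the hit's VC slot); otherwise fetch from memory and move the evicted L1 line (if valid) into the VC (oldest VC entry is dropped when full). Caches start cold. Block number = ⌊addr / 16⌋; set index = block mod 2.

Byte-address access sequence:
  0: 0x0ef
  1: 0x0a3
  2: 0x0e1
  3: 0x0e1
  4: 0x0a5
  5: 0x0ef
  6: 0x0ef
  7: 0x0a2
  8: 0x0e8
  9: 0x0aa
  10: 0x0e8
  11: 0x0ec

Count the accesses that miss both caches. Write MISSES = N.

MISSES = 2

#0 0xef→b14/s0 MISS; vc=[]
#1 0xa3→b10/s0 MISS; vc=[14]
#2 0xe1→b14/s0 VC-HIT; vc=[10]
#3 0xe1→b14/s0 L1-HIT; vc=[10]
#4 0xa5→b10/s0 VC-HIT; vc=[14]
#5 0xef→b14/s0 VC-HIT; vc=[10]
#6 0xef→b14/s0 L1-HIT; vc=[10]
#7 0xa2→b10/s0 VC-HIT; vc=[14]
#8 0xe8→b14/s0 VC-HIT; vc=[10]
#9 0xaa→b10/s0 VC-HIT; vc=[14]
#10 0xe8→b14/s0 VC-HIT; vc=[10]
#11 0xec→b14/s0 L1-HIT; vc=[10]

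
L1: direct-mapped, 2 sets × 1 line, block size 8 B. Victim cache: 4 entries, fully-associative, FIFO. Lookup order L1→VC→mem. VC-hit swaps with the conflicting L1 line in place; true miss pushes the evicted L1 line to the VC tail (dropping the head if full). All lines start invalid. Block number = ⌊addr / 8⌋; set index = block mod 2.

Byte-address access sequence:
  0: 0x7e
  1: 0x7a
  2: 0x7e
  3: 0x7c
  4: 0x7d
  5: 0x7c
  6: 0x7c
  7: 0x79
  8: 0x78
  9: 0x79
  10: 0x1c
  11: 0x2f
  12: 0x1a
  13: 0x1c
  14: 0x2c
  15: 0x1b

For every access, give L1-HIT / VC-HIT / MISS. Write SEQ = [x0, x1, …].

  [0] addr=0x7e blk=15 s=1: MISS | VC []
  [1] addr=0x7a blk=15 s=1: L1-HIT | VC []
  [2] addr=0x7e blk=15 s=1: L1-HIT | VC []
  [3] addr=0x7c blk=15 s=1: L1-HIT | VC []
  [4] addr=0x7d blk=15 s=1: L1-HIT | VC []
  [5] addr=0x7c blk=15 s=1: L1-HIT | VC []
  [6] addr=0x7c blk=15 s=1: L1-HIT | VC []
  [7] addr=0x79 blk=15 s=1: L1-HIT | VC []
  [8] addr=0x78 blk=15 s=1: L1-HIT | VC []
  [9] addr=0x79 blk=15 s=1: L1-HIT | VC []
  [10] addr=0x1c blk=3 s=1: MISS | VC [15]
  [11] addr=0x2f blk=5 s=1: MISS | VC [15, 3]
  [12] addr=0x1a blk=3 s=1: VC-HIT | VC [15, 5]
  [13] addr=0x1c blk=3 s=1: L1-HIT | VC [15, 5]
  [14] addr=0x2c blk=5 s=1: VC-HIT | VC [15, 3]
  [15] addr=0x1b blk=3 s=1: VC-HIT | VC [15, 5]

SEQ = [MISS, L1-HIT, L1-HIT, L1-HIT, L1-HIT, L1-HIT, L1-HIT, L1-HIT, L1-HIT, L1-HIT, MISS, MISS, VC-HIT, L1-HIT, VC-HIT, VC-HIT]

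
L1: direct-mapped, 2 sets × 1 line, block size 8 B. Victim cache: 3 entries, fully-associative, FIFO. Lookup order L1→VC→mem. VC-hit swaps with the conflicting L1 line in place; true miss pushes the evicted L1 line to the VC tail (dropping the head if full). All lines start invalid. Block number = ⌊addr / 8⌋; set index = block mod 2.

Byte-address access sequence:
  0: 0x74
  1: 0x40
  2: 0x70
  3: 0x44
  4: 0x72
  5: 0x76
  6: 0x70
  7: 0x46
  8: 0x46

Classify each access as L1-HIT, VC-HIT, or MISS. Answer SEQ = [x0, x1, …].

#0 0x74→b14/s0 MISS; vc=[]
#1 0x40→b8/s0 MISS; vc=[14]
#2 0x70→b14/s0 VC-HIT; vc=[8]
#3 0x44→b8/s0 VC-HIT; vc=[14]
#4 0x72→b14/s0 VC-HIT; vc=[8]
#5 0x76→b14/s0 L1-HIT; vc=[8]
#6 0x70→b14/s0 L1-HIT; vc=[8]
#7 0x46→b8/s0 VC-HIT; vc=[14]
#8 0x46→b8/s0 L1-HIT; vc=[14]

SEQ = [MISS, MISS, VC-HIT, VC-HIT, VC-HIT, L1-HIT, L1-HIT, VC-HIT, L1-HIT]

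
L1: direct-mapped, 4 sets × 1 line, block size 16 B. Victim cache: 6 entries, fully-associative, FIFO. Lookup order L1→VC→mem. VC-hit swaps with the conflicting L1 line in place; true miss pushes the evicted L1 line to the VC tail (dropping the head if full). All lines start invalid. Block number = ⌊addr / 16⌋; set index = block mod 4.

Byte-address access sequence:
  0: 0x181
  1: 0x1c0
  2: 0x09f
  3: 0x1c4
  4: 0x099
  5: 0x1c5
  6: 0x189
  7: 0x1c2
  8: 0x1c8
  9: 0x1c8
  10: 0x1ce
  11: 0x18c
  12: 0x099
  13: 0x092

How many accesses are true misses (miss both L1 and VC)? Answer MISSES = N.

MISSES = 3

0: 0x181 (blk 24, set 0) → MISS  vc=[]
1: 0x1c0 (blk 28, set 0) → MISS  vc=[24]
2: 0x9f (blk 9, set 1) → MISS  vc=[24]
3: 0x1c4 (blk 28, set 0) → L1-HIT  vc=[24]
4: 0x99 (blk 9, set 1) → L1-HIT  vc=[24]
5: 0x1c5 (blk 28, set 0) → L1-HIT  vc=[24]
6: 0x189 (blk 24, set 0) → VC-HIT  vc=[28]
7: 0x1c2 (blk 28, set 0) → VC-HIT  vc=[24]
8: 0x1c8 (blk 28, set 0) → L1-HIT  vc=[24]
9: 0x1c8 (blk 28, set 0) → L1-HIT  vc=[24]
10: 0x1ce (blk 28, set 0) → L1-HIT  vc=[24]
11: 0x18c (blk 24, set 0) → VC-HIT  vc=[28]
12: 0x99 (blk 9, set 1) → L1-HIT  vc=[28]
13: 0x92 (blk 9, set 1) → L1-HIT  vc=[28]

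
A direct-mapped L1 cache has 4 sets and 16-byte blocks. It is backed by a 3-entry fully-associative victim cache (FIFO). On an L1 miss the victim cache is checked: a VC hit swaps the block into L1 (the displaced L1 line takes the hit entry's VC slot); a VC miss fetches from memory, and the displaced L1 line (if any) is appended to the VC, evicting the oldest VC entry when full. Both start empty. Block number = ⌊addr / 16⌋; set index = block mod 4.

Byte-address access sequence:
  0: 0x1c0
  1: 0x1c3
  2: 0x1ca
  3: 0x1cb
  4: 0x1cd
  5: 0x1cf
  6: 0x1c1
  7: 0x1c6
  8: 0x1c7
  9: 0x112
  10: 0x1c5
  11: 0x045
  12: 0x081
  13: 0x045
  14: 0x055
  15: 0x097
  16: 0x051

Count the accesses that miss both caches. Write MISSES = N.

MISSES = 6

#0 0x1c0→b28/s0 MISS; vc=[]
#1 0x1c3→b28/s0 L1-HIT; vc=[]
#2 0x1ca→b28/s0 L1-HIT; vc=[]
#3 0x1cb→b28/s0 L1-HIT; vc=[]
#4 0x1cd→b28/s0 L1-HIT; vc=[]
#5 0x1cf→b28/s0 L1-HIT; vc=[]
#6 0x1c1→b28/s0 L1-HIT; vc=[]
#7 0x1c6→b28/s0 L1-HIT; vc=[]
#8 0x1c7→b28/s0 L1-HIT; vc=[]
#9 0x112→b17/s1 MISS; vc=[]
#10 0x1c5→b28/s0 L1-HIT; vc=[]
#11 0x45→b4/s0 MISS; vc=[28]
#12 0x81→b8/s0 MISS; vc=[28,4]
#13 0x45→b4/s0 VC-HIT; vc=[28,8]
#14 0x55→b5/s1 MISS; vc=[28,8,17]
#15 0x97→b9/s1 MISS; vc=[8,17,5]
#16 0x51→b5/s1 VC-HIT; vc=[8,17,9]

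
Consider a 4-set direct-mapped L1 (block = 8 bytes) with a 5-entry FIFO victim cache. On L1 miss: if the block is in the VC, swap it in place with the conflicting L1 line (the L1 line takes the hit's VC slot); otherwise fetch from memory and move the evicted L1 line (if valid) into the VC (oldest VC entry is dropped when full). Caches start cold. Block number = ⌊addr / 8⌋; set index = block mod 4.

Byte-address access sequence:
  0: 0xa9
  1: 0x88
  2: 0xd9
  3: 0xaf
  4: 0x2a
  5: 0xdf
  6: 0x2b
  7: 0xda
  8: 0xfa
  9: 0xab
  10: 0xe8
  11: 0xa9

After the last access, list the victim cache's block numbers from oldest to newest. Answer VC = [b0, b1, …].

0: 0xa9 (blk 21, set 1) → MISS  vc=[]
1: 0x88 (blk 17, set 1) → MISS  vc=[21]
2: 0xd9 (blk 27, set 3) → MISS  vc=[21]
3: 0xaf (blk 21, set 1) → VC-HIT  vc=[17]
4: 0x2a (blk 5, set 1) → MISS  vc=[17, 21]
5: 0xdf (blk 27, set 3) → L1-HIT  vc=[17, 21]
6: 0x2b (blk 5, set 1) → L1-HIT  vc=[17, 21]
7: 0xda (blk 27, set 3) → L1-HIT  vc=[17, 21]
8: 0xfa (blk 31, set 3) → MISS  vc=[17, 21, 27]
9: 0xab (blk 21, set 1) → VC-HIT  vc=[17, 5, 27]
10: 0xe8 (blk 29, set 1) → MISS  vc=[17, 5, 27, 21]
11: 0xa9 (blk 21, set 1) → VC-HIT  vc=[17, 5, 27, 29]

VC = [17, 5, 27, 29]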